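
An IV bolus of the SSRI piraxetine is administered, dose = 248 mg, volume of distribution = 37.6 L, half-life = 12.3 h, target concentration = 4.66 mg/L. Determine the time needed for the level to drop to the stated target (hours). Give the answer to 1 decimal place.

6.2 h

C₀ = Dose / Vd = 248.0 / 37.6 = 6.596 mg/L
k = ln2 / t½ = 0.693147 / 12.3 = 0.05635 h⁻¹
t = ln(C₀ / C) / k = ln(6.596 / 4.66) / 0.05635
  = ln(1.415) / 0.05635 = 0.3471 / 0.05635 = 6.160 h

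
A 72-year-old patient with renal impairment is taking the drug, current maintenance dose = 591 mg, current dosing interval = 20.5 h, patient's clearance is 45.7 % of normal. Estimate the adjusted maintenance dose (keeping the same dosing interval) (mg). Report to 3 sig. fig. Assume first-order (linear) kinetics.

270 mg

To keep the same average steady-state level, dosing rate must scale with clearance.
CL ratio = 45.7 / 100 = 0.4570
New dose (same interval) = 591 × 0.4570 = 270.1 mg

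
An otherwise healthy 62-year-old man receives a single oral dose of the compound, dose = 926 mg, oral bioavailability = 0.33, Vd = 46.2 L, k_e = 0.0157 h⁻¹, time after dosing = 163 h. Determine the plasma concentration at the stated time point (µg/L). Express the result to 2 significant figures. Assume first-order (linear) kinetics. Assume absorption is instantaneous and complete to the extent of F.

Amount reaching circulation = F × Dose = 0.33 × 926.0 = 305.6 mg
C₀ = F·Dose / Vd = 305.6 / 46.2 = 6.615 mg/L
C = C₀ · e^(−k·t) = 6.615 × e^(−0.01570 × 163)
  = 6.615 × 0.07737 = 0.5118 mg/L
Convert: 0.5118 mg/L × 1000 = 511.8 µg/L

510 µg/L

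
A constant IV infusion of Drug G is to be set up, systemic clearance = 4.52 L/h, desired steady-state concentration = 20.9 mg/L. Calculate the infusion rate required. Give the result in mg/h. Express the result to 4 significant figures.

At steady state, infusion rate R₀ = Css × CL = 20.9 × 4.520 = 94.47 mg/h

94.47 mg/h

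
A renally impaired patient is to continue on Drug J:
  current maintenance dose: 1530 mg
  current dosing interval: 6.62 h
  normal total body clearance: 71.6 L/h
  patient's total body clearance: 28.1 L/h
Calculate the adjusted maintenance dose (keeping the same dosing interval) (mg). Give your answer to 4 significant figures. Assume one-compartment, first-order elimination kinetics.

600.5 mg

To keep the same average steady-state level, dosing rate must scale with clearance.
CL ratio = 28.1 / 71.6 = 0.3925
New dose (same interval) = 1530 × 0.3925 = 600.5 mg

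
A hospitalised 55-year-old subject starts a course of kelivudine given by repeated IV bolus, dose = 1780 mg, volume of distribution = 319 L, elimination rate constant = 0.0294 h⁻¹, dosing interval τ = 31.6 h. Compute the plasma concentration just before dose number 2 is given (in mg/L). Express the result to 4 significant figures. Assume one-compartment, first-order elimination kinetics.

2.204 mg/L

C₀ per dose = Dose / Vd = 1780 / 319 = 5.580 mg/L
Fraction remaining after one interval: r = e^(−kτ) = e^(−0.02940 × 31.6) = 0.3949
Before dose 2, 1 dose has been given (aged 1τ).
C_trough = C₀ × r = 5.580 × 0.3949 = 2.204 mg/L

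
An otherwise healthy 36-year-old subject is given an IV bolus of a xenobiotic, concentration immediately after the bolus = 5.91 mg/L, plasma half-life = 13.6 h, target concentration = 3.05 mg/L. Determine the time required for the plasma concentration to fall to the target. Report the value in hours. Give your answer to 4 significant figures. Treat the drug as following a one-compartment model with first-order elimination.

12.98 h

k = ln2 / t½ = 0.693147 / 13.6 = 0.05097 h⁻¹
t = ln(C₀ / C) / k = ln(5.910 / 3.05) / 0.05097
  = ln(1.938) / 0.05097 = 0.6617 / 0.05097 = 12.98 h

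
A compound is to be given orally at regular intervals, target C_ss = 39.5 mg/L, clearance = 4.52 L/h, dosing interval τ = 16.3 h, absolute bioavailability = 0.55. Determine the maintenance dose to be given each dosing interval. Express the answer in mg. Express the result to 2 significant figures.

5300 mg

At steady state, F × (Dose/τ) = Css × CL.
Dose = Css × CL × τ / F = 39.5 × 4.520 × 16.3 / 0.55 = 5291 mg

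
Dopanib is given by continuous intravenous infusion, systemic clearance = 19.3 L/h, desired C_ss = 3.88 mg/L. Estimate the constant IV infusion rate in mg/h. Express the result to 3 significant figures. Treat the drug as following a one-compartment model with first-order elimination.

At steady state, infusion rate R₀ = Css × CL = 3.88 × 19.30 = 74.88 mg/h

74.9 mg/h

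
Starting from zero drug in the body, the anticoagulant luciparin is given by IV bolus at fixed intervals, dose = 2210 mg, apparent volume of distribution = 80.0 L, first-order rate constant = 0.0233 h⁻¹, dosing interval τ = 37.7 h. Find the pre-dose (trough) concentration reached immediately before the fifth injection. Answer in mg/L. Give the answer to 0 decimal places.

C₀ per dose = Dose / Vd = 2210 / 80.0 = 27.63 mg/L
Fraction remaining after one interval: r = e^(−kτ) = e^(−0.02330 × 37.7) = 0.4154
Before dose 5, 4 doses have been given (aged 1τ, 2τ, 3τ, 4τ).
C_trough = C₀ × (r + r² + … + r^4) = C₀ × r(1−r^4)/(1−r)
        = 27.63 × 0.4154 × (1 − 0.02978) / (1 − 0.4154) = 19.05 mg/L

19 mg/L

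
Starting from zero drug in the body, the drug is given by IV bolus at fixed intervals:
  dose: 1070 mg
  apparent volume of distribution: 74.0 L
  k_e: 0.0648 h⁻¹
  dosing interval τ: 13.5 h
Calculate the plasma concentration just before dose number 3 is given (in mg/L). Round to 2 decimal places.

C₀ per dose = Dose / Vd = 1070 / 74.0 = 14.46 mg/L
Fraction remaining after one interval: r = e^(−kτ) = e^(−0.06480 × 13.5) = 0.4169
Before dose 3, 2 doses have been given (aged 1τ, 2τ).
C_trough = C₀ × (r + r²) = 14.46 × (0.4169 + 0.1738) = 8.542 mg/L

8.54 mg/L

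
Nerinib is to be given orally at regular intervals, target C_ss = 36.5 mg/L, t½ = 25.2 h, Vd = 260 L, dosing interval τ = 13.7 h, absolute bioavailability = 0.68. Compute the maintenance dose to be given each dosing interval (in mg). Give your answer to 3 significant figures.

k = ln2 / t½ = 0.693147 / 25.2 = 0.02751 h⁻¹
CL = k × Vd = 0.02751 × 260 = 7.153 L/h
At steady state, F × (Dose/τ) = Css × CL.
Dose = Css × CL × τ / F = 36.5 × 7.153 × 13.7 / 0.68 = 5260 mg

5260 mg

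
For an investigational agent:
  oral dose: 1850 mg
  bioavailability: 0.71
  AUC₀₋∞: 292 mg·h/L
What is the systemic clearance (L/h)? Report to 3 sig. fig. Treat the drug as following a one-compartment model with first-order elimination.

CL = F·Dose / AUC = 0.71 × 1850 / 292 = 4.498 L/h

4.50 L/h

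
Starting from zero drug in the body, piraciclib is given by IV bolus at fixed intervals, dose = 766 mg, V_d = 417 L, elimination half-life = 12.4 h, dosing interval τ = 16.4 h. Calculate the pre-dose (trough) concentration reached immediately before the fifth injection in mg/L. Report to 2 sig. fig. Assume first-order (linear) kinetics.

1.2 mg/L

C₀ per dose = Dose / Vd = 766 / 417 = 1.837 mg/L
k = ln2 / t½ = 0.693147 / 12.4 = 0.05590 h⁻¹
Fraction remaining after one interval: r = e^(−kτ) = e^(−0.05590 × 16.4) = 0.3998
Before dose 5, 4 doses have been given (aged 1τ, 2τ, 3τ, 4τ).
C_trough = C₀ × (r + r² + … + r^4) = C₀ × r(1−r^4)/(1−r)
        = 1.837 × 0.3998 × (1 − 0.02555) / (1 − 0.3998) = 1.192 mg/L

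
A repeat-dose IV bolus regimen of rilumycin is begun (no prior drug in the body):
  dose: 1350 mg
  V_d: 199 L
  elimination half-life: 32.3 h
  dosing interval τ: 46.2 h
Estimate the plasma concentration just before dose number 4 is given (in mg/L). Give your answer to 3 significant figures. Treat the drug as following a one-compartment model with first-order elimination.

C₀ per dose = Dose / Vd = 1350 / 199 = 6.784 mg/L
k = ln2 / t½ = 0.693147 / 32.3 = 0.02146 h⁻¹
Fraction remaining after one interval: r = e^(−kτ) = e^(−0.02146 × 46.2) = 0.3710
Before dose 4, 3 doses have been given (aged 1τ, 2τ, 3τ).
C_trough = C₀ × (r + r² + … + r^3) = C₀ × r(1−r^3)/(1−r)
        = 6.784 × 0.3710 × (1 − 0.05106) / (1 − 0.3710) = 3.797 mg/L

3.80 mg/L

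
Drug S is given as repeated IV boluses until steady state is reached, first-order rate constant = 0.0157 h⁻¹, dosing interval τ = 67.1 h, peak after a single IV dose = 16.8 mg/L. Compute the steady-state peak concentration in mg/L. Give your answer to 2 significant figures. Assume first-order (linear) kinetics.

26 mg/L

e^(−kτ) = e^(−0.01570 × 67.1) = 0.3487
Accumulation ratio R = 1 / (1 − e^(−kτ)) = 1 / (1 − 0.3487) = 1.535
Steady-state peak = C₀ × R = 16.8 × 1.535 = 25.79 mg/L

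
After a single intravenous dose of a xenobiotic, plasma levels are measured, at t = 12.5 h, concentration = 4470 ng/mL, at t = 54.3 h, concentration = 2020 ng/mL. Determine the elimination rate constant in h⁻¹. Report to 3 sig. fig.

k = ln(C₁/C₂) / (t₂ − t₁) = ln(4470/2020) / (54.3 − 12.5)
  = 0.7943 / 41.80 = 0.01900 h⁻¹

0.0190 h⁻¹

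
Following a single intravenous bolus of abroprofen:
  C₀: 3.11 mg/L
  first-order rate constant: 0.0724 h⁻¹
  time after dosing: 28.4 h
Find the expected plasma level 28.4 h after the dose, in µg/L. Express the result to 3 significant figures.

C = C₀ · e^(−k·t) = 3.110 × e^(−0.07240 × 28.4)
  = 3.110 × 0.1279 = 0.3978 mg/L
Convert: 0.3978 mg/L × 1000 = 397.8 µg/L

398 µg/L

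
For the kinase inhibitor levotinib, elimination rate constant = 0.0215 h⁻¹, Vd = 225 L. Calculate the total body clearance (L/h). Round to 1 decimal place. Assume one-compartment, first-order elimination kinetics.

CL = k × Vd = 0.0215 × 225 = 4.838 L/h

4.8 L/h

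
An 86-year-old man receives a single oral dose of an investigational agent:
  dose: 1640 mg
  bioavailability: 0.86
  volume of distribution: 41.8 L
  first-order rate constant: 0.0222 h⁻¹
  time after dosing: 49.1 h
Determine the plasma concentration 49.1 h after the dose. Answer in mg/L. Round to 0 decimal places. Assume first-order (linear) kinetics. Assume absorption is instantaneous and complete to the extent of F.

11 mg/L

Amount reaching circulation = F × Dose = 0.86 × 1640 = 1410 mg
C₀ = F·Dose / Vd = 1410 / 41.8 = 33.73 mg/L
C = C₀ · e^(−k·t) = 33.73 × e^(−0.02220 × 49.1)
  = 33.73 × 0.3362 = 11.34 mg/L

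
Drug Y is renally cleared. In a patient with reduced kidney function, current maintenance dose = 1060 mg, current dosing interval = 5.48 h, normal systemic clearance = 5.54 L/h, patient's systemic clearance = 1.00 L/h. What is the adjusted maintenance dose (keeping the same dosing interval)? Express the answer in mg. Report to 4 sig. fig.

To keep the same average steady-state level, dosing rate must scale with clearance.
CL ratio = 1.00 / 5.54 = 0.1805
New dose (same interval) = 1060 × 0.1805 = 191.3 mg

191.3 mg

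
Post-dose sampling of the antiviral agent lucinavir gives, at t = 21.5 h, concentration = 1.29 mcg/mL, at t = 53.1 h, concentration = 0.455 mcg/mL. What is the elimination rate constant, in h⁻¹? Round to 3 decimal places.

0.033 h⁻¹

k = ln(C₁/C₂) / (t₂ − t₁) = ln(1.29/0.455) / (53.1 − 21.5)
  = 1.042 / 31.60 = 0.03297 h⁻¹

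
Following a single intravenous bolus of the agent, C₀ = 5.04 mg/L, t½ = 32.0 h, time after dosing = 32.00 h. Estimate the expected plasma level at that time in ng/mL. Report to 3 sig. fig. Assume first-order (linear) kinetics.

2520 ng/mL

k = ln2 / t½ = 0.693147 / 32.0 = 0.02166 h⁻¹
t / t½ = 32.00 / 32.0 = 1 half-lives
C = C₀ × (1/2)^1 = 5.040 × 0.5000 = 2.520 mg/L
Convert: 2.520 mg/L × 1000 = 2520 ng/mL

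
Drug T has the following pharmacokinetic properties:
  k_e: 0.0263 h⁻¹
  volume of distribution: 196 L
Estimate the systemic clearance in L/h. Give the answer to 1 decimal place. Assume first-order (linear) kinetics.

CL = k × Vd = 0.0263 × 196 = 5.155 L/h

5.2 L/h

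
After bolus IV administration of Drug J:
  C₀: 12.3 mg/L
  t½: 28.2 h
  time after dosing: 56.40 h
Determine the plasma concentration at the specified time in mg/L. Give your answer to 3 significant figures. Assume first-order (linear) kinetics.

3.08 mg/L

k = ln2 / t½ = 0.693147 / 28.2 = 0.02458 h⁻¹
t / t½ = 56.40 / 28.2 = 2 half-lives
C = C₀ × (1/2)^2 = 12.30 × 0.2500 = 3.075 mg/L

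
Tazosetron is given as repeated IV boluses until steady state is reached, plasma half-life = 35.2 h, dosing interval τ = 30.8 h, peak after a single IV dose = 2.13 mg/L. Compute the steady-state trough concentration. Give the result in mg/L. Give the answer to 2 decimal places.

k = ln2 / t½ = 0.693147 / 35.2 = 0.01969 h⁻¹
e^(−kτ) = e^(−0.01969 × 30.8) = 0.5453
Accumulation ratio R = 1 / (1 − e^(−kτ)) = 1 / (1 − 0.5453) = 2.199
Steady-state trough = C₀ × R × e^(−kτ) = 2.13 × 2.199 × 0.5453 = 2.554 mg/L

2.55 mg/L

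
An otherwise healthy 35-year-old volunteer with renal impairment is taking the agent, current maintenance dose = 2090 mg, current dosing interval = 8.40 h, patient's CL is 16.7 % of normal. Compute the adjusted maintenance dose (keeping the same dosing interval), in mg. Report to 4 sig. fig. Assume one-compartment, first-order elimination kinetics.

349.0 mg

To keep the same average steady-state level, dosing rate must scale with clearance.
CL ratio = 16.7 / 100 = 0.1670
New dose (same interval) = 2090 × 0.1670 = 349.0 mg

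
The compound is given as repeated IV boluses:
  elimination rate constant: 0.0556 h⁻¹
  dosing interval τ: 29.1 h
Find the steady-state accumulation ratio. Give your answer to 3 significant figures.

e^(−kτ) = e^(−0.05560 × 29.1) = 0.1983
Accumulation ratio R = 1 / (1 − e^(−kτ)) = 1 / (1 − 0.1983) = 1.247

1.25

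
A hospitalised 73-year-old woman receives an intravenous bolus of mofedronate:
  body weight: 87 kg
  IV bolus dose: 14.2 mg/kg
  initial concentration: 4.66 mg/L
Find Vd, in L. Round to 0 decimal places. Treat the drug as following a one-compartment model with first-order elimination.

265 L

Dose = 14.2 × 87 = 1235 mg
Vd = Dose / C₀ = 1235 / 4.66 = 265.0 L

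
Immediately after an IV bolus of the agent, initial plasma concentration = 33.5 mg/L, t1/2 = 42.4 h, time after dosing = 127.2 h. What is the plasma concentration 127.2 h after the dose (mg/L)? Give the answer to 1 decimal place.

k = ln2 / t½ = 0.693147 / 42.4 = 0.01635 h⁻¹
t / t½ = 127.2 / 42.4 = 3 half-lives
C = C₀ × (1/2)^3 = 33.50 × 0.1250 = 4.188 mg/L

4.2 mg/L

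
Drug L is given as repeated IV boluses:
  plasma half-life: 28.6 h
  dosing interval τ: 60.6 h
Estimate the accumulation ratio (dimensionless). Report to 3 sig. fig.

k = ln2 / t½ = 0.693147 / 28.6 = 0.02424 h⁻¹
e^(−kτ) = e^(−0.02424 × 60.6) = 0.2302
Accumulation ratio R = 1 / (1 − e^(−kτ)) = 1 / (1 − 0.2302) = 1.299

1.30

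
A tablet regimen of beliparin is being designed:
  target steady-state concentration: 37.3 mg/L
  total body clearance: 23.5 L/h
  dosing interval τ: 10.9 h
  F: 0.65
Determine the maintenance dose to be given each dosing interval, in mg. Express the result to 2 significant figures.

At steady state, F × (Dose/τ) = Css × CL.
Dose = Css × CL × τ / F = 37.3 × 23.50 × 10.9 / 0.65 = 14700 mg

15000 mg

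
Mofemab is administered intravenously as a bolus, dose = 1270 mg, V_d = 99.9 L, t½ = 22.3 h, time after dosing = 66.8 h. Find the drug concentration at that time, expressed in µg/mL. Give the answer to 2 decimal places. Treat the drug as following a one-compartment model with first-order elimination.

C₀ = Dose / Vd = 1270 / 99.9 = 12.71 mg/L
k = ln2 / t½ = 0.693147 / 22.3 = 0.03108 h⁻¹
C = C₀ · e^(−k·t) = 12.71 × e^(−0.03108 × 66.8)
  = 12.71 × 0.1254 = 1.594 mg/L
(1.594 mg/L = 1.594 µg/mL)

1.59 µg/mL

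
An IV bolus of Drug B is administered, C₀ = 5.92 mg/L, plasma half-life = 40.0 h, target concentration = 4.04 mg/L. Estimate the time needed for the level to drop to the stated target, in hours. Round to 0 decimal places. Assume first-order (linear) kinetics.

22 h

k = ln2 / t½ = 0.693147 / 40.0 = 0.01733 h⁻¹
t = ln(C₀ / C) / k = ln(5.920 / 4.04) / 0.01733
  = ln(1.465) / 0.01733 = 0.3819 / 0.01733 = 22.04 h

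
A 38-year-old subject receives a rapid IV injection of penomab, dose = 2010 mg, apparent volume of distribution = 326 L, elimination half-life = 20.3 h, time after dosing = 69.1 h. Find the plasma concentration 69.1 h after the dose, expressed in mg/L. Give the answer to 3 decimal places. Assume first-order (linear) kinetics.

C₀ = Dose / Vd = 2010 / 326 = 6.166 mg/L
k = ln2 / t½ = 0.693147 / 20.3 = 0.03415 h⁻¹
C = C₀ · e^(−k·t) = 6.166 × e^(−0.03415 × 69.1)
  = 6.166 × 0.09444 = 0.5823 mg/L

0.582 mg/L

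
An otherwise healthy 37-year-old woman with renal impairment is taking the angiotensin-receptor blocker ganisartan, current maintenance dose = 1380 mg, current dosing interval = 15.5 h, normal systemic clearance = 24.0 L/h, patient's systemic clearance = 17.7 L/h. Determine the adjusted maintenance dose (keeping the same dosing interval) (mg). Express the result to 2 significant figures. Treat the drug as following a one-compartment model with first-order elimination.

To keep the same average steady-state level, dosing rate must scale with clearance.
CL ratio = 17.7 / 24.0 = 0.7375
New dose (same interval) = 1380 × 0.7375 = 1018 mg

1000 mg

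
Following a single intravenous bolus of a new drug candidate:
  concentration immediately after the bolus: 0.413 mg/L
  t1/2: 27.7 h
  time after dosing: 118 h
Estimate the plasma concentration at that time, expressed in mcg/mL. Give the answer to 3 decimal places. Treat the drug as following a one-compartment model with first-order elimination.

0.022 mcg/mL

k = ln2 / t½ = 0.693147 / 27.7 = 0.02502 h⁻¹
C = C₀ · e^(−k·t) = 0.4130 × e^(−0.02502 × 118)
  = 0.4130 × 0.05222 = 0.02157 mg/L
(0.02157 mg/L = 0.02157 mcg/mL)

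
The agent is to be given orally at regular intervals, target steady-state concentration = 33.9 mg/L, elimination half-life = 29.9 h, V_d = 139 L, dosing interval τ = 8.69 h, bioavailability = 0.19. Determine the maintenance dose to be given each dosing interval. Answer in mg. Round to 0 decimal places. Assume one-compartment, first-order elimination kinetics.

k = ln2 / t½ = 0.693147 / 29.9 = 0.02318 h⁻¹
CL = k × Vd = 0.02318 × 139 = 3.222 L/h
At steady state, F × (Dose/τ) = Css × CL.
Dose = Css × CL × τ / F = 33.9 × 3.222 × 8.69 / 0.19 = 4996 mg

4996 mg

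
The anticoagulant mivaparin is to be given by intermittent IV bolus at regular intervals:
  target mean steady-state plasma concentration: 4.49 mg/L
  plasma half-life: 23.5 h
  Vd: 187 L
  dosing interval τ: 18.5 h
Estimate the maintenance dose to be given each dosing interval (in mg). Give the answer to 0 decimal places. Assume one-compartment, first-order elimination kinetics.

458 mg

k = ln2 / t½ = 0.693147 / 23.5 = 0.02950 h⁻¹
CL = k × Vd = 0.02950 × 187 = 5.517 L/h
At steady state, Dose/τ = Css × CL.
Dose = Css × CL × τ = 4.49 × 5.517 × 18.5 = 458.3 mg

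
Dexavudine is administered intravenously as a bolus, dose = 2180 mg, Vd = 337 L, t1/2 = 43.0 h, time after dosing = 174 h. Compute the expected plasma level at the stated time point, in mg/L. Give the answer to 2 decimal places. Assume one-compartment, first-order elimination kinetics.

C₀ = Dose / Vd = 2180 / 337 = 6.469 mg/L
k = ln2 / t½ = 0.693147 / 43.0 = 0.01612 h⁻¹
C = C₀ · e^(−k·t) = 6.469 × e^(−0.01612 × 174)
  = 6.469 × 0.06051 = 0.3914 mg/L

0.39 mg/L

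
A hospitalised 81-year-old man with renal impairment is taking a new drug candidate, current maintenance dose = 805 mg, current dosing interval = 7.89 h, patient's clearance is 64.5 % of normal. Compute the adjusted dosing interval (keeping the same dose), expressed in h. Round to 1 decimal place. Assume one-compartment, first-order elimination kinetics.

To keep the same average steady-state level, dosing rate must scale with clearance.
CL ratio = 64.5 / 100 = 0.6450
New interval (same dose) = 7.89 / 0.6450 = 12.23 h

12.2 h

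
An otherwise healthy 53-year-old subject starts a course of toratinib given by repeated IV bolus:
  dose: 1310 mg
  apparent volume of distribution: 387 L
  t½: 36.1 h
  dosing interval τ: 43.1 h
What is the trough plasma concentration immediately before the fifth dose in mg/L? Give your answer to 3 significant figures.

2.53 mg/L

C₀ per dose = Dose / Vd = 1310 / 387 = 3.385 mg/L
k = ln2 / t½ = 0.693147 / 36.1 = 0.01920 h⁻¹
Fraction remaining after one interval: r = e^(−kτ) = e^(−0.01920 × 43.1) = 0.4371
Before dose 5, 4 doses have been given (aged 1τ, 2τ, 3τ, 4τ).
C_trough = C₀ × (r + r² + … + r^4) = C₀ × r(1−r^4)/(1−r)
        = 3.385 × 0.4371 × (1 − 0.03650) / (1 − 0.4371) = 2.533 mg/L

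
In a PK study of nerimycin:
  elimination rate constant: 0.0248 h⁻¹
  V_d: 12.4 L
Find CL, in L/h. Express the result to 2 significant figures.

CL = k × Vd = 0.0248 × 12.4 = 0.3075 L/h

0.31 L/h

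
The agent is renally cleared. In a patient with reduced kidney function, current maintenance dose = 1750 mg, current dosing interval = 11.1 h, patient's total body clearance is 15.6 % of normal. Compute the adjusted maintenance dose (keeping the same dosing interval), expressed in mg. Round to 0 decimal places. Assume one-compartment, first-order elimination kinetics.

To keep the same average steady-state level, dosing rate must scale with clearance.
CL ratio = 15.6 / 100 = 0.1560
New dose (same interval) = 1750 × 0.1560 = 273.0 mg

273 mg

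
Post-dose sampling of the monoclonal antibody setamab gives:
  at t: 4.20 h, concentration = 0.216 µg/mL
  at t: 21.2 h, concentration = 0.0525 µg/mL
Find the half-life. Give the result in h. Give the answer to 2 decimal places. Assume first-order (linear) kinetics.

8.33 h

k = ln(C₁/C₂) / (t₂ − t₁) = ln(0.216/0.0525) / (21.2 − 4.20)
  = 1.414 / 17.00 = 0.08318 h⁻¹
t½ = ln2 / k = 0.693147 / 0.08318 = 8.333 h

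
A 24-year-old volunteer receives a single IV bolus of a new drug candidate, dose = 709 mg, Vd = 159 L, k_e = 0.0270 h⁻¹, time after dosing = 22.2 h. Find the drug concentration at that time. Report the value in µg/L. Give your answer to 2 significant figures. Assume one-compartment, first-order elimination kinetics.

2400 µg/L

C₀ = Dose / Vd = 709.0 / 159 = 4.459 mg/L
C = C₀ · e^(−k·t) = 4.459 × e^(−0.02700 × 22.2)
  = 4.459 × 0.5491 = 2.448 mg/L
Convert: 2.448 mg/L × 1000 = 2448 µg/L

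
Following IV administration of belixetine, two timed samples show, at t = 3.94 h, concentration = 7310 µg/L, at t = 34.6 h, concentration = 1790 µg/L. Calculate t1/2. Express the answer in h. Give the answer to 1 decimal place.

15.1 h

k = ln(C₁/C₂) / (t₂ − t₁) = ln(7310/1790) / (34.6 − 3.94)
  = 1.407 / 30.66 = 0.04589 h⁻¹
t½ = ln2 / k = 0.693147 / 0.04589 = 15.10 h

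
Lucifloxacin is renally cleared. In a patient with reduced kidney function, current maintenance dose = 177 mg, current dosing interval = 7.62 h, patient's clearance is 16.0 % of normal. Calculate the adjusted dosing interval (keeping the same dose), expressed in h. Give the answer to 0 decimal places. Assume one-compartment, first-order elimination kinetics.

48 h

To keep the same average steady-state level, dosing rate must scale with clearance.
CL ratio = 16.0 / 100 = 0.1600
New interval (same dose) = 7.62 / 0.1600 = 47.63 h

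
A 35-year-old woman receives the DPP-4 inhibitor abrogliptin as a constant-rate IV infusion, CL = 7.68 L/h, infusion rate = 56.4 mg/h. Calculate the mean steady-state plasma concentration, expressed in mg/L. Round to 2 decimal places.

At steady state Css = R₀ / CL = 56.4 / 7.680 = 7.344 mg/L

7.34 mg/L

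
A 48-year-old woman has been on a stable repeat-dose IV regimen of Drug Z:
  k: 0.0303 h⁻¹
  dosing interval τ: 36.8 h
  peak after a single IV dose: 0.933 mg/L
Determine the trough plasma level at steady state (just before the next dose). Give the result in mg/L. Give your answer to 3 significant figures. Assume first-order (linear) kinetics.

e^(−kτ) = e^(−0.03030 × 36.8) = 0.3279
Accumulation ratio R = 1 / (1 − e^(−kτ)) = 1 / (1 − 0.3279) = 1.488
Steady-state trough = C₀ × R × e^(−kτ) = 0.933 × 1.488 × 0.3279 = 0.4552 mg/L

0.455 mg/L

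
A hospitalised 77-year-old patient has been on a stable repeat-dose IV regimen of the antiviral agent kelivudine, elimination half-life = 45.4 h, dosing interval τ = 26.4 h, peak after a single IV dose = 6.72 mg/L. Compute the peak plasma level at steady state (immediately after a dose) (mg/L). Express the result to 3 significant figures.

20.3 mg/L

k = ln2 / t½ = 0.693147 / 45.4 = 0.01527 h⁻¹
e^(−kτ) = e^(−0.01527 × 26.4) = 0.6682
Accumulation ratio R = 1 / (1 − e^(−kτ)) = 1 / (1 − 0.6682) = 3.014
Steady-state peak = C₀ × R = 6.72 × 3.014 = 20.25 mg/L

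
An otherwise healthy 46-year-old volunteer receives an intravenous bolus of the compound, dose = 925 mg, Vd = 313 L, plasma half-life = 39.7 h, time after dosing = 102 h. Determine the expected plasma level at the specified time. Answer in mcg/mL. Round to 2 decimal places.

0.50 mcg/mL

C₀ = Dose / Vd = 925.0 / 313 = 2.955 mg/L
k = ln2 / t½ = 0.693147 / 39.7 = 0.01746 h⁻¹
C = C₀ · e^(−k·t) = 2.955 × e^(−0.01746 × 102)
  = 2.955 × 0.1685 = 0.4979 mg/L
(0.4979 mg/L = 0.4979 mcg/mL)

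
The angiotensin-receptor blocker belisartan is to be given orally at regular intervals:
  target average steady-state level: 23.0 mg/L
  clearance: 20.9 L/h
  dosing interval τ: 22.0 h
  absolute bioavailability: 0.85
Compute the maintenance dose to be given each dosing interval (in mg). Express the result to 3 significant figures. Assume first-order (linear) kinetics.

At steady state, F × (Dose/τ) = Css × CL.
Dose = Css × CL × τ / F = 23.0 × 20.90 × 22.0 / 0.85 = 12440 mg

12400 mg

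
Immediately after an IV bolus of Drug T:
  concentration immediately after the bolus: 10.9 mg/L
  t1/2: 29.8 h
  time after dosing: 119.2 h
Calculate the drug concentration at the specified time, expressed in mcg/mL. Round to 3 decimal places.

0.681 mcg/mL

k = ln2 / t½ = 0.693147 / 29.8 = 0.02326 h⁻¹
t / t½ = 119.2 / 29.8 = 4 half-lives
C = C₀ × (1/2)^4 = 10.90 × 0.06250 = 0.6813 mg/L
(0.6813 mg/L = 0.6813 mcg/mL)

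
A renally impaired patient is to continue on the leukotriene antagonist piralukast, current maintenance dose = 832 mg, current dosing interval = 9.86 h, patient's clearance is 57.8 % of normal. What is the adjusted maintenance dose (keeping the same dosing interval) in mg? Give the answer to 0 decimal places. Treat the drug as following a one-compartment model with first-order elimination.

To keep the same average steady-state level, dosing rate must scale with clearance.
CL ratio = 57.8 / 100 = 0.5780
New dose (same interval) = 832 × 0.5780 = 480.9 mg

481 mg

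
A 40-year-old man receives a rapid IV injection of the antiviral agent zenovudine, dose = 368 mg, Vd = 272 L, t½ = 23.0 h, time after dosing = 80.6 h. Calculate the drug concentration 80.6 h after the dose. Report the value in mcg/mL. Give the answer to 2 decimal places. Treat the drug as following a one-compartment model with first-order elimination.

0.12 mcg/mL

C₀ = Dose / Vd = 368.0 / 272 = 1.353 mg/L
k = ln2 / t½ = 0.693147 / 23.0 = 0.03014 h⁻¹
C = C₀ · e^(−k·t) = 1.353 × e^(−0.03014 × 80.6)
  = 1.353 × 0.08810 = 0.1192 mg/L
(0.1192 mg/L = 0.1192 mcg/mL)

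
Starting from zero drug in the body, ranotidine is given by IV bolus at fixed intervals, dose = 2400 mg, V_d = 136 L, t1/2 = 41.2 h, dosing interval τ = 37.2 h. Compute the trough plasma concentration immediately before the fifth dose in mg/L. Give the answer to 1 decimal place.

18.6 mg/L

C₀ per dose = Dose / Vd = 2400 / 136 = 17.65 mg/L
k = ln2 / t½ = 0.693147 / 41.2 = 0.01682 h⁻¹
Fraction remaining after one interval: r = e^(−kτ) = e^(−0.01682 × 37.2) = 0.5349
Before dose 5, 4 doses have been given (aged 1τ, 2τ, 3τ, 4τ).
C_trough = C₀ × (r + r² + … + r^4) = C₀ × r(1−r^4)/(1−r)
        = 17.65 × 0.5349 × (1 − 0.08186) / (1 − 0.5349) = 18.64 mg/L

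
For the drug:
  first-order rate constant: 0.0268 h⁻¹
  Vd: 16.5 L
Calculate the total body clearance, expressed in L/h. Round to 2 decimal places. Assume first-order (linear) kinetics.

CL = k × Vd = 0.0268 × 16.5 = 0.4422 L/h

0.44 L/h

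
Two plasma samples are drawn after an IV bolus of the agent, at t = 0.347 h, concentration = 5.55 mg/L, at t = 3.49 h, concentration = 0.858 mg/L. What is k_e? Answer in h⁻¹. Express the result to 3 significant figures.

0.594 h⁻¹

k = ln(C₁/C₂) / (t₂ − t₁) = ln(5.55/0.858) / (3.49 − 0.347)
  = 1.867 / 3.143 = 0.5940 h⁻¹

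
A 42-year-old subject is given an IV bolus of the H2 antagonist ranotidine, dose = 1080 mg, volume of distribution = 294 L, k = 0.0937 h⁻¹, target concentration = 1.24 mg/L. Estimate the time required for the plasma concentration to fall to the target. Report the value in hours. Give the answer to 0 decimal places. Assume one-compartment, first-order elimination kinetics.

12 h

C₀ = Dose / Vd = 1080 / 294 = 3.673 mg/L
t = ln(C₀ / C) / k = ln(3.673 / 1.24) / 0.09370
  = ln(2.962) / 0.09370 = 1.086 / 0.09370 = 11.59 h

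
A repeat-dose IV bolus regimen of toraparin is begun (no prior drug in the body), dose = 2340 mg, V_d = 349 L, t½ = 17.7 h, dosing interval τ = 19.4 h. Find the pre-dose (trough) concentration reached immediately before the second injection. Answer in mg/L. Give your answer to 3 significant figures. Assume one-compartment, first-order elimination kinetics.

3.14 mg/L

C₀ per dose = Dose / Vd = 2340 / 349 = 6.705 mg/L
k = ln2 / t½ = 0.693147 / 17.7 = 0.03916 h⁻¹
Fraction remaining after one interval: r = e^(−kτ) = e^(−0.03916 × 19.4) = 0.4678
Before dose 2, 1 dose has been given (aged 1τ).
C_trough = C₀ × r = 6.705 × 0.4678 = 3.137 mg/L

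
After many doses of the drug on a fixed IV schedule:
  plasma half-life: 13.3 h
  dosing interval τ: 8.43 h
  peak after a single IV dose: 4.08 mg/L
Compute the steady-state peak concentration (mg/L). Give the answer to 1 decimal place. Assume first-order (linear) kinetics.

k = ln2 / t½ = 0.693147 / 13.3 = 0.05212 h⁻¹
e^(−kτ) = e^(−0.05212 × 8.43) = 0.6444
Accumulation ratio R = 1 / (1 − e^(−kτ)) = 1 / (1 − 0.6444) = 2.812
Steady-state peak = C₀ × R = 4.08 × 2.812 = 11.47 mg/L

11.5 mg/L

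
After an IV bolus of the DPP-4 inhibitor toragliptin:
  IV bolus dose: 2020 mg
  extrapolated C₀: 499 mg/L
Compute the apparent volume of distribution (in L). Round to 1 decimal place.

Vd = Dose / C₀ = 2020 / 499 = 4.048 L

4.0 L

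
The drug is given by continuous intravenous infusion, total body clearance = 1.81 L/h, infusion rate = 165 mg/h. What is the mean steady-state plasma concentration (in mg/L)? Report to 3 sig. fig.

91.2 mg/L

At steady state Css = R₀ / CL = 165 / 1.810 = 91.16 mg/L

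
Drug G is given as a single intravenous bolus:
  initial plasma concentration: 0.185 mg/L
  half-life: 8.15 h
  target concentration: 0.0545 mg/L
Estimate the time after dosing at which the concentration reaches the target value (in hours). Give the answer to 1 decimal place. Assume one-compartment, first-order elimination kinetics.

14.4 h

k = ln2 / t½ = 0.693147 / 8.15 = 0.08505 h⁻¹
t = ln(C₀ / C) / k = ln(0.1850 / 0.0545) / 0.08505
  = ln(3.394) / 0.08505 = 1.222 / 0.08505 = 14.37 h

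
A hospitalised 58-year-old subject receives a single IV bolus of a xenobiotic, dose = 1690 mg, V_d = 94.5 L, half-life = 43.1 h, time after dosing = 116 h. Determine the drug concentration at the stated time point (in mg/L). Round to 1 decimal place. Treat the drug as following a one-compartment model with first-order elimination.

2.8 mg/L

C₀ = Dose / Vd = 1690 / 94.5 = 17.88 mg/L
k = ln2 / t½ = 0.693147 / 43.1 = 0.01608 h⁻¹
C = C₀ · e^(−k·t) = 17.88 × e^(−0.01608 × 116)
  = 17.88 × 0.1549 = 2.770 mg/L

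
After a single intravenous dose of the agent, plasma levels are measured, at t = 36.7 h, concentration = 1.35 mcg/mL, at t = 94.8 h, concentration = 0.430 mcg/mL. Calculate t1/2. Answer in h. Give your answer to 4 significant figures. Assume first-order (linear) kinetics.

35.20 h

k = ln(C₁/C₂) / (t₂ − t₁) = ln(1.35/0.430) / (94.8 − 36.7)
  = 1.144 / 58.10 = 0.01969 h⁻¹
t½ = ln2 / k = 0.693147 / 0.01969 = 35.20 h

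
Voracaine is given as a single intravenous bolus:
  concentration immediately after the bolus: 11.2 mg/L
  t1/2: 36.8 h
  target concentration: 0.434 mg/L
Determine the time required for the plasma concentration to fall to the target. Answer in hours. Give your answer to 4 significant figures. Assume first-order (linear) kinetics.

k = ln2 / t½ = 0.693147 / 36.8 = 0.01884 h⁻¹
t = ln(C₀ / C) / k = ln(11.20 / 0.434) / 0.01884
  = ln(25.81) / 0.01884 = 3.251 / 0.01884 = 172.6 h

172.6 h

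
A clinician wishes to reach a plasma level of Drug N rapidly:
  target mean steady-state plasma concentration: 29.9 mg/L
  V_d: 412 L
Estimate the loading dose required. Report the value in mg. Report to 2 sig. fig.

12000 mg

LD = Css × Vd = 29.9 × 412 = 12320 mg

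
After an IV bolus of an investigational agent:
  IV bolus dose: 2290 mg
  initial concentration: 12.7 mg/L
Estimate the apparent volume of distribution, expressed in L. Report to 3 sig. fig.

Vd = Dose / C₀ = 2290 / 12.7 = 180.3 L

180 L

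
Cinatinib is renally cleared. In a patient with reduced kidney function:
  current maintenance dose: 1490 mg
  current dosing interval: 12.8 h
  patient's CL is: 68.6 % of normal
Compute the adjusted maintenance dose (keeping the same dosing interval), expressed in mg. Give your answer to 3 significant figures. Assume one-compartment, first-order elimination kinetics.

1020 mg

To keep the same average steady-state level, dosing rate must scale with clearance.
CL ratio = 68.6 / 100 = 0.6860
New dose (same interval) = 1490 × 0.6860 = 1022 mg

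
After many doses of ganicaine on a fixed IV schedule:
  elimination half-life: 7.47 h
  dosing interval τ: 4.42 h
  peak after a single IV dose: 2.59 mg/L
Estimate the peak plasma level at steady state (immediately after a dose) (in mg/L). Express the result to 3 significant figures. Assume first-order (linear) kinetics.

7.70 mg/L

k = ln2 / t½ = 0.693147 / 7.47 = 0.09279 h⁻¹
e^(−kτ) = e^(−0.09279 × 4.42) = 0.6636
Accumulation ratio R = 1 / (1 − e^(−kτ)) = 1 / (1 − 0.6636) = 2.973
Steady-state peak = C₀ × R = 2.59 × 2.973 = 7.700 mg/L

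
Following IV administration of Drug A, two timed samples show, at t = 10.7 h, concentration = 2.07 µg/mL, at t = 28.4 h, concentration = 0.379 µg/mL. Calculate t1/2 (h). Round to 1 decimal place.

k = ln(C₁/C₂) / (t₂ − t₁) = ln(2.07/0.379) / (28.4 − 10.7)
  = 1.698 / 17.70 = 0.09593 h⁻¹
t½ = ln2 / k = 0.693147 / 0.09593 = 7.226 h

7.2 h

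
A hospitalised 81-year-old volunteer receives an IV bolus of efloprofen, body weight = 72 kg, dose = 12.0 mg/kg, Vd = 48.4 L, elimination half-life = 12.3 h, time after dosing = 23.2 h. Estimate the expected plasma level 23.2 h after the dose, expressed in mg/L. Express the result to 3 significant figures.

Total dose = 12.0 × 72 = 864.0 mg
C₀ = Dose / Vd = 864.0 / 48.4 = 17.85 mg/L
k = ln2 / t½ = 0.693147 / 12.3 = 0.05635 h⁻¹
C = C₀ · e^(−k·t) = 17.85 × e^(−0.05635 × 23.2)
  = 17.85 × 0.2705 = 4.828 mg/L

4.83 mg/L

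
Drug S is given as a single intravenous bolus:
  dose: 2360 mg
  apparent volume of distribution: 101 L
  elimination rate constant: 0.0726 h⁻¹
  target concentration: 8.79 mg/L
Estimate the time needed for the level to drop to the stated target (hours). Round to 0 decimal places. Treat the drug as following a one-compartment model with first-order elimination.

13 h

C₀ = Dose / Vd = 2360 / 101 = 23.37 mg/L
t = ln(C₀ / C) / k = ln(23.37 / 8.79) / 0.07260
  = ln(2.659) / 0.07260 = 0.9780 / 0.07260 = 13.47 h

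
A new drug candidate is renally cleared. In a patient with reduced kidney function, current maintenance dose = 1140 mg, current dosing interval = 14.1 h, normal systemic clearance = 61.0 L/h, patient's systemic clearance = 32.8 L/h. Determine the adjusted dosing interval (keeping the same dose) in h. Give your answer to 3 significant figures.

To keep the same average steady-state level, dosing rate must scale with clearance.
CL ratio = 32.8 / 61.0 = 0.5377
New interval (same dose) = 14.1 / 0.5377 = 26.22 h

26.2 h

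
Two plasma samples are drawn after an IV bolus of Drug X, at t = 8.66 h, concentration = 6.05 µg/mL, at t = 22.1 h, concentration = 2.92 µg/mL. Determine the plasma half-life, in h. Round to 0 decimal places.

k = ln(C₁/C₂) / (t₂ − t₁) = ln(6.05/2.92) / (22.1 − 8.66)
  = 0.7285 / 13.44 = 0.05420 h⁻¹
t½ = ln2 / k = 0.693147 / 0.05420 = 12.79 h

13 h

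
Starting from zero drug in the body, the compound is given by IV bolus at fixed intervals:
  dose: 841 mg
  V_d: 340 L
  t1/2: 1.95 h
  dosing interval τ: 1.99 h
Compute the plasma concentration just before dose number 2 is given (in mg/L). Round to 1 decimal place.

1.2 mg/L

C₀ per dose = Dose / Vd = 841 / 340 = 2.474 mg/L
k = ln2 / t½ = 0.693147 / 1.95 = 0.3555 h⁻¹
Fraction remaining after one interval: r = e^(−kτ) = e^(−0.3555 × 1.99) = 0.4929
Before dose 2, 1 dose has been given (aged 1τ).
C_trough = C₀ × r = 2.474 × 0.4929 = 1.219 mg/L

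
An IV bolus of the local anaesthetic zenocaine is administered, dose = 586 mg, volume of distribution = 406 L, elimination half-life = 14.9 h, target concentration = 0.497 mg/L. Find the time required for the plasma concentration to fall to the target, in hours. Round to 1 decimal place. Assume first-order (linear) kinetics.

C₀ = Dose / Vd = 586.0 / 406 = 1.443 mg/L
k = ln2 / t½ = 0.693147 / 14.9 = 0.04652 h⁻¹
t = ln(C₀ / C) / k = ln(1.443 / 0.497) / 0.04652
  = ln(2.903) / 0.04652 = 1.066 / 0.04652 = 22.91 h

22.9 h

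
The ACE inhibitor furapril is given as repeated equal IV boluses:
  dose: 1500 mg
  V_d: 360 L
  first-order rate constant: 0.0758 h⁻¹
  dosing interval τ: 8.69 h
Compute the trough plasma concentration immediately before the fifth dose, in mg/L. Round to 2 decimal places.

4.15 mg/L

C₀ per dose = Dose / Vd = 1500 / 360 = 4.167 mg/L
Fraction remaining after one interval: r = e^(−kτ) = e^(−0.07580 × 8.69) = 0.5175
Before dose 5, 4 doses have been given (aged 1τ, 2τ, 3τ, 4τ).
C_trough = C₀ × (r + r² + … + r^4) = C₀ × r(1−r^4)/(1−r)
        = 4.167 × 0.5175 × (1 − 0.07172) / (1 − 0.5175) = 4.149 mg/L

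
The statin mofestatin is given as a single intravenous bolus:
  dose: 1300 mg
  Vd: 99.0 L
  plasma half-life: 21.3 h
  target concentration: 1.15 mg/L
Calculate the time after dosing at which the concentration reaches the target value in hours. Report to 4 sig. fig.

C₀ = Dose / Vd = 1300 / 99.0 = 13.13 mg/L
k = ln2 / t½ = 0.693147 / 21.3 = 0.03254 h⁻¹
t = ln(C₀ / C) / k = ln(13.13 / 1.15) / 0.03254
  = ln(11.42) / 0.03254 = 2.435 / 0.03254 = 74.83 h

74.83 h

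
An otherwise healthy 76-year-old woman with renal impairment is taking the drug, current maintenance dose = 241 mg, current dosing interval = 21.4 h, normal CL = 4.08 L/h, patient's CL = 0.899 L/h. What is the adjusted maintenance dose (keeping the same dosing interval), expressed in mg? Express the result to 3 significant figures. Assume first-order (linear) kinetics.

To keep the same average steady-state level, dosing rate must scale with clearance.
CL ratio = 0.899 / 4.08 = 0.2203
New dose (same interval) = 241 × 0.2203 = 53.09 mg

53.1 mg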